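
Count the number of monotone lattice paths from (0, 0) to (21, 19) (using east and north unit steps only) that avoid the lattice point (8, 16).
Number of paths = 130870544640

Total paths from (0, 0) to (21, 19): C(40, 21) = 131282408400. Paths through (8, 16): (paths (0, 0) → (8, 16)) × (paths (8, 16) → (21, 19)) = C(24, 8) · C(16, 13) = 735471 · 560 = 411863760. Avoidance count = 131282408400 − 411863760 = 130870544640.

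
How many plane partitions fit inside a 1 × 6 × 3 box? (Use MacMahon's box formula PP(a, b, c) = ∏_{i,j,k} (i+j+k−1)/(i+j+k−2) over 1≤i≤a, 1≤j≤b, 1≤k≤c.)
PP(1, 6, 3) = 84

Evaluate the triple product over i = 1..1, j = 1..6, k = 1..3. The factors are (2/1) · (3/2) · (4/3) · (3/2) · (4/3) · (5/4) · (4/3) · (5/4) · … (18 factors total). The numerators and denominators telescope so the product is an integer; carrying out the multiplication exactly gives PP(1, 6, 3) = 84.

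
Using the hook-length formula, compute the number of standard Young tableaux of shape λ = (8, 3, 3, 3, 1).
# SYT of shape (8, 3, 3, 3, 1) = 2858856

Hook-length formula: f^λ = n! / Π hook(c), product over all cells c of the Young diagram. For λ = (8, 3, 3, 3, 1), n = 18 boxes. Hook lengths by row (left-to-right, top-to-bottom): [12, 10, 9, 5, 4, 3, 2, 1]; [6, 4, 3]; [5, 3, 2]; [4, 2, 1]; [1]. Product of hooks = 2239488000. So f^λ = 18! / 2239488000 = 6402373705728000 / 2239488000 = 2858856.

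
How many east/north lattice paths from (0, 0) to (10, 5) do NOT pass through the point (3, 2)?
Number of paths = 1803

Total paths from (0, 0) to (10, 5): C(15, 10) = 3003. Paths through (3, 2): (paths (0, 0) → (3, 2)) × (paths (3, 2) → (10, 5)) = C(5, 3) · C(10, 7) = 10 · 120 = 1200. Avoidance count = 3003 − 1200 = 1803.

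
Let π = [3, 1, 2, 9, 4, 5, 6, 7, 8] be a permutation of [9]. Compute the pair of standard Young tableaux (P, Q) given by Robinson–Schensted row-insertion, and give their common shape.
P = [1, 2, 4, 5, 6, 7, 8] / [3, 9];  Q = [1, 3, 4, 6, 7, 8, 9] / [2, 5];  common shape = (7, 2)

Row-insert the values π_1, π_2, … into P one at a time, bumping the leftmost entry strictly greater than the inserted value down to the next row. The recording tableau Q records, in position (i, j), the step at which that cell was added to P.
  Insert 3 (step 1): P = [3];  Q = [1]
  Insert 1 (step 2): P = [1] / [3];  Q = [1] / [2]
  Insert 2 (step 3): P = [1, 2] / [3];  Q = [1, 3] / [2]
  Insert 9 (step 4): P = [1, 2, 9] / [3];  Q = [1, 3, 4] / [2]
  Insert 4 (step 5): P = [1, 2, 4] / [3, 9];  Q = [1, 3, 4] / [2, 5]
  Insert 5 (step 6): P = [1, 2, 4, 5] / [3, 9];  Q = [1, 3, 4, 6] / [2, 5]
  Insert 6 (step 7): P = [1, 2, 4, 5, 6] / [3, 9];  Q = [1, 3, 4, 6, 7] / [2, 5]
  Insert 7 (step 8): P = [1, 2, 4, 5, 6, 7] / [3, 9];  Q = [1, 3, 4, 6, 7, 8] / [2, 5]
  Insert 8 (step 9): P = [1, 2, 4, 5, 6, 7, 8] / [3, 9];  Q = [1, 3, 4, 6, 7, 8, 9] / [2, 5]
Final shape: (7, 2).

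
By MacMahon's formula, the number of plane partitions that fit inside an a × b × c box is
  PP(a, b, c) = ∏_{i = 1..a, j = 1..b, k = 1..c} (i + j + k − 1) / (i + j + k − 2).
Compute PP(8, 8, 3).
PP(8, 8, 3) = 33803832920

Evaluate the triple product over i = 1..8, j = 1..8, k = 1..3. The factors are (2/1) · (3/2) · (4/3) · (3/2) · (4/3) · (5/4) · (4/3) · (5/4) · … (192 factors total). The numerators and denominators telescope so the product is an integer; carrying out the multiplication exactly gives PP(8, 8, 3) = 33803832920.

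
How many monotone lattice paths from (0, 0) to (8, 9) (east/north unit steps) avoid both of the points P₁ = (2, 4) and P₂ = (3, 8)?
Number of paths = 16840

Inclusion–exclusion. Total paths: C(17, 8) = 24310. Through P₁: C(6, 2)·C(11, 6) = 6930. Through P₂: C(11, 3)·C(6, 5) = 990. Since P₁ is strictly southwest of P₂, a monotone path through both must visit P₁ then P₂; paths through both = C(6, 2)·C(5, 1)·C(6, 5) = 450. Avoid both = 24310 − 6930 − 990 + 450 = 16840.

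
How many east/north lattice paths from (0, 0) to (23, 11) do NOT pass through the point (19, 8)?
Number of paths = 208395135

Total paths from (0, 0) to (23, 11): C(34, 23) = 286097760. Paths through (19, 8): (paths (0, 0) → (19, 8)) × (paths (19, 8) → (23, 11)) = C(27, 19) · C(7, 4) = 2220075 · 35 = 77702625. Avoidance count = 286097760 − 77702625 = 208395135.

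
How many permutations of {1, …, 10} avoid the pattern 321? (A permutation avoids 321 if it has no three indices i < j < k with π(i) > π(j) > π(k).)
C_10 = 16796

These 321-avoiding permutations are counted by the Catalan number C_n = (1/(n + 1)) · C(2n, n). For n = 10: C_10 = (1/11) · C(20, 10) = 184756/11 = 16796.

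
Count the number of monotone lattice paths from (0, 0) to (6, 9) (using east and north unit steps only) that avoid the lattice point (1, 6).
Number of paths = 4613

Total paths from (0, 0) to (6, 9): C(15, 6) = 5005. Paths through (1, 6): (paths (0, 0) → (1, 6)) × (paths (1, 6) → (6, 9)) = C(7, 1) · C(8, 5) = 7 · 56 = 392. Avoidance count = 5005 − 392 = 4613.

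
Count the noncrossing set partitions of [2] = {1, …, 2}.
C_2 = 2

These noncrossing partitions are counted by the Catalan number C_n = (1/(n + 1)) · C(2n, n). For n = 2: C_2 = (1/3) · C(4, 2) = 6/3 = 2.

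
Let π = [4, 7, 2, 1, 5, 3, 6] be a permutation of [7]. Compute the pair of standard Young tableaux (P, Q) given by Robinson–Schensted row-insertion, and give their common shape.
P = [1, 3, 6] / [2, 5] / [4, 7];  Q = [1, 2, 7] / [3, 5] / [4, 6];  common shape = (3, 2, 2)

Row-insert the values π_1, π_2, … into P one at a time, bumping the leftmost entry strictly greater than the inserted value down to the next row. The recording tableau Q records, in position (i, j), the step at which that cell was added to P.
  Insert 4 (step 1): P = [4];  Q = [1]
  Insert 7 (step 2): P = [4, 7];  Q = [1, 2]
  Insert 2 (step 3): P = [2, 7] / [4];  Q = [1, 2] / [3]
  Insert 1 (step 4): P = [1, 7] / [2] / [4];  Q = [1, 2] / [3] / [4]
  Insert 5 (step 5): P = [1, 5] / [2, 7] / [4];  Q = [1, 2] / [3, 5] / [4]
  Insert 3 (step 6): P = [1, 3] / [2, 5] / [4, 7];  Q = [1, 2] / [3, 5] / [4, 6]
  Insert 6 (step 7): P = [1, 3, 6] / [2, 5] / [4, 7];  Q = [1, 2, 7] / [3, 5] / [4, 6]
Final shape: (3, 2, 2).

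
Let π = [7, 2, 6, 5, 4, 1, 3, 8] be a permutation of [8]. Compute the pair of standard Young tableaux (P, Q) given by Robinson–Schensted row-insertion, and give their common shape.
P = [1, 3, 8] / [2, 4] / [5] / [6] / [7];  Q = [1, 3, 8] / [2, 7] / [4] / [5] / [6];  common shape = (3, 2, 1, 1, 1)

Row-insert the values π_1, π_2, … into P one at a time, bumping the leftmost entry strictly greater than the inserted value down to the next row. The recording tableau Q records, in position (i, j), the step at which that cell was added to P.
  Insert 7 (step 1): P = [7];  Q = [1]
  Insert 2 (step 2): P = [2] / [7];  Q = [1] / [2]
  Insert 6 (step 3): P = [2, 6] / [7];  Q = [1, 3] / [2]
  Insert 5 (step 4): P = [2, 5] / [6] / [7];  Q = [1, 3] / [2] / [4]
  Insert 4 (step 5): P = [2, 4] / [5] / [6] / [7];  Q = [1, 3] / [2] / [4] / [5]
  Insert 1 (step 6): P = [1, 4] / [2] / [5] / [6] / [7];  Q = [1, 3] / [2] / [4] / [5] / [6]
  Insert 3 (step 7): P = [1, 3] / [2, 4] / [5] / [6] / [7];  Q = [1, 3] / [2, 7] / [4] / [5] / [6]
  Insert 8 (step 8): P = [1, 3, 8] / [2, 4] / [5] / [6] / [7];  Q = [1, 3, 8] / [2, 7] / [4] / [5] / [6]
Final shape: (3, 2, 1, 1, 1).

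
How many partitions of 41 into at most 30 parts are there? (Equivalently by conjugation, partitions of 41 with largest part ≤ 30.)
p(41, parts ≤ 30) = 44444

Use the recurrence p(n, m) = p(n, m−1) + p(n−m, m): either the largest part is < m (count p(n, m−1)) or the largest part is exactly m (remove one copy of m, count p(n−m, m)). With p(0, ·) = 1 this gives p(41, parts ≤ 30) = 44444. (By conjugating Young diagrams, this also counts partitions of 41 into at most 30 parts.)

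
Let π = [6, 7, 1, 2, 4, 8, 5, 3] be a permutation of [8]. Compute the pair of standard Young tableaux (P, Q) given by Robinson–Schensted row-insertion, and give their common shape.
P = [1, 2, 3, 5] / [4, 7, 8] / [6];  Q = [1, 2, 5, 6] / [3, 4, 7] / [8];  common shape = (4, 3, 1)

Row-insert the values π_1, π_2, … into P one at a time, bumping the leftmost entry strictly greater than the inserted value down to the next row. The recording tableau Q records, in position (i, j), the step at which that cell was added to P.
  Insert 6 (step 1): P = [6];  Q = [1]
  Insert 7 (step 2): P = [6, 7];  Q = [1, 2]
  Insert 1 (step 3): P = [1, 7] / [6];  Q = [1, 2] / [3]
  Insert 2 (step 4): P = [1, 2] / [6, 7];  Q = [1, 2] / [3, 4]
  Insert 4 (step 5): P = [1, 2, 4] / [6, 7];  Q = [1, 2, 5] / [3, 4]
  Insert 8 (step 6): P = [1, 2, 4, 8] / [6, 7];  Q = [1, 2, 5, 6] / [3, 4]
  Insert 5 (step 7): P = [1, 2, 4, 5] / [6, 7, 8];  Q = [1, 2, 5, 6] / [3, 4, 7]
  Insert 3 (step 8): P = [1, 2, 3, 5] / [4, 7, 8] / [6];  Q = [1, 2, 5, 6] / [3, 4, 7] / [8]
Final shape: (4, 3, 1).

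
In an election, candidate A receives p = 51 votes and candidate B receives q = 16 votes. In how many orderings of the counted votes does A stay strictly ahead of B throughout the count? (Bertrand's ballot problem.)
Strict-lead orderings = 587053378171260

Total orderings of the 67 votes with 51 for A: C(67, 51) = 1123787895356412. By the Bertrand ballot formula (Cycle Lemma / reflection principle), the number of orderings in which A is strictly ahead of B throughout is (p − q)/(p + q) · C(p + q, p) = (51 − 16)/(51 + 16) · 1123787895356412 = 587053378171260.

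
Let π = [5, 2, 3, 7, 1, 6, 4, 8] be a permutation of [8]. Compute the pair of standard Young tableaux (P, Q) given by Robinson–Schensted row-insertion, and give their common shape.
P = [1, 3, 4, 8] / [2, 6] / [5, 7];  Q = [1, 3, 4, 8] / [2, 6] / [5, 7];  common shape = (4, 2, 2)

Row-insert the values π_1, π_2, … into P one at a time, bumping the leftmost entry strictly greater than the inserted value down to the next row. The recording tableau Q records, in position (i, j), the step at which that cell was added to P.
  Insert 5 (step 1): P = [5];  Q = [1]
  Insert 2 (step 2): P = [2] / [5];  Q = [1] / [2]
  Insert 3 (step 3): P = [2, 3] / [5];  Q = [1, 3] / [2]
  Insert 7 (step 4): P = [2, 3, 7] / [5];  Q = [1, 3, 4] / [2]
  Insert 1 (step 5): P = [1, 3, 7] / [2] / [5];  Q = [1, 3, 4] / [2] / [5]
  Insert 6 (step 6): P = [1, 3, 6] / [2, 7] / [5];  Q = [1, 3, 4] / [2, 6] / [5]
  Insert 4 (step 7): P = [1, 3, 4] / [2, 6] / [5, 7];  Q = [1, 3, 4] / [2, 6] / [5, 7]
  Insert 8 (step 8): P = [1, 3, 4, 8] / [2, 6] / [5, 7];  Q = [1, 3, 4, 8] / [2, 6] / [5, 7]
Final shape: (4, 2, 2).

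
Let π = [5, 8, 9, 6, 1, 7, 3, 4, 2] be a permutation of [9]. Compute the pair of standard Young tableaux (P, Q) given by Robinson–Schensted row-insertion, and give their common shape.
P = [1, 2, 4] / [3, 6, 7] / [5, 9] / [8];  Q = [1, 2, 3] / [4, 6, 8] / [5, 7] / [9];  common shape = (3, 3, 2, 1)

Row-insert the values π_1, π_2, … into P one at a time, bumping the leftmost entry strictly greater than the inserted value down to the next row. The recording tableau Q records, in position (i, j), the step at which that cell was added to P.
  Insert 5 (step 1): P = [5];  Q = [1]
  Insert 8 (step 2): P = [5, 8];  Q = [1, 2]
  Insert 9 (step 3): P = [5, 8, 9];  Q = [1, 2, 3]
  Insert 6 (step 4): P = [5, 6, 9] / [8];  Q = [1, 2, 3] / [4]
  Insert 1 (step 5): P = [1, 6, 9] / [5] / [8];  Q = [1, 2, 3] / [4] / [5]
  Insert 7 (step 6): P = [1, 6, 7] / [5, 9] / [8];  Q = [1, 2, 3] / [4, 6] / [5]
  Insert 3 (step 7): P = [1, 3, 7] / [5, 6] / [8, 9];  Q = [1, 2, 3] / [4, 6] / [5, 7]
  Insert 4 (step 8): P = [1, 3, 4] / [5, 6, 7] / [8, 9];  Q = [1, 2, 3] / [4, 6, 8] / [5, 7]
  Insert 2 (step 9): P = [1, 2, 4] / [3, 6, 7] / [5, 9] / [8];  Q = [1, 2, 3] / [4, 6, 8] / [5, 7] / [9]
Final shape: (3, 3, 2, 1).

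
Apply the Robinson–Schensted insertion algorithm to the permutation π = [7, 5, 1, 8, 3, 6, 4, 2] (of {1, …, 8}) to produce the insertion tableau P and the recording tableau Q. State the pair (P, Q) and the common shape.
P = [1, 2, 4] / [3, 6] / [5, 8] / [7];  Q = [1, 4, 6] / [2, 5] / [3, 7] / [8];  common shape = (3, 2, 2, 1)

Row-insert the values π_1, π_2, … into P one at a time, bumping the leftmost entry strictly greater than the inserted value down to the next row. The recording tableau Q records, in position (i, j), the step at which that cell was added to P.
  Insert 7 (step 1): P = [7];  Q = [1]
  Insert 5 (step 2): P = [5] / [7];  Q = [1] / [2]
  Insert 1 (step 3): P = [1] / [5] / [7];  Q = [1] / [2] / [3]
  Insert 8 (step 4): P = [1, 8] / [5] / [7];  Q = [1, 4] / [2] / [3]
  Insert 3 (step 5): P = [1, 3] / [5, 8] / [7];  Q = [1, 4] / [2, 5] / [3]
  Insert 6 (step 6): P = [1, 3, 6] / [5, 8] / [7];  Q = [1, 4, 6] / [2, 5] / [3]
  Insert 4 (step 7): P = [1, 3, 4] / [5, 6] / [7, 8];  Q = [1, 4, 6] / [2, 5] / [3, 7]
  Insert 2 (step 8): P = [1, 2, 4] / [3, 6] / [5, 8] / [7];  Q = [1, 4, 6] / [2, 5] / [3, 7] / [8]
Final shape: (3, 2, 2, 1).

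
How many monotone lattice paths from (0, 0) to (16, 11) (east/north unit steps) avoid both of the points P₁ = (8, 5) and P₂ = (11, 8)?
Number of paths = 6381882

Inclusion–exclusion. Total paths: C(27, 16) = 13037895. Through P₁: C(13, 8)·C(14, 8) = 3864861. Through P₂: C(19, 11)·C(8, 5) = 4232592. Since P₁ is strictly southwest of P₂, a monotone path through both must visit P₁ then P₂; paths through both = C(13, 8)·C(6, 3)·C(8, 5) = 1441440. Avoid both = 13037895 − 3864861 − 4232592 + 1441440 = 6381882.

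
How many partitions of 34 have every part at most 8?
p(34, parts ≤ 8) = 4417

Use the recurrence p(n, m) = p(n, m−1) + p(n−m, m): either the largest part is < m (count p(n, m−1)) or the largest part is exactly m (remove one copy of m, count p(n−m, m)). With p(0, ·) = 1 this gives p(34, parts ≤ 8) = 4417. (By conjugating Young diagrams, this also counts partitions of 34 into at most 8 parts.)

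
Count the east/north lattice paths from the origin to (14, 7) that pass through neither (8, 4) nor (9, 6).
Number of paths = 53580

Inclusion–exclusion. Total paths: C(21, 14) = 116280. Through P₁: C(12, 8)·C(9, 6) = 41580. Through P₂: C(15, 9)·C(6, 5) = 30030. Since P₁ is strictly southwest of P₂, a monotone path through both must visit P₁ then P₂; paths through both = C(12, 8)·C(3, 1)·C(6, 5) = 8910. Avoid both = 116280 − 41580 − 30030 + 8910 = 53580.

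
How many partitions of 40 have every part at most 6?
p(40, parts ≤ 6) = 3692

Use the recurrence p(n, m) = p(n, m−1) + p(n−m, m): either the largest part is < m (count p(n, m−1)) or the largest part is exactly m (remove one copy of m, count p(n−m, m)). With p(0, ·) = 1 this gives p(40, parts ≤ 6) = 3692. (By conjugating Young diagrams, this also counts partitions of 40 into at most 6 parts.)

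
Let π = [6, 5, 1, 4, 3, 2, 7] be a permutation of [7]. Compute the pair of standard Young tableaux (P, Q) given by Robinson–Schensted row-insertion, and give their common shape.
P = [1, 2, 7] / [3] / [4] / [5] / [6];  Q = [1, 4, 7] / [2] / [3] / [5] / [6];  common shape = (3, 1, 1, 1, 1)

Row-insert the values π_1, π_2, … into P one at a time, bumping the leftmost entry strictly greater than the inserted value down to the next row. The recording tableau Q records, in position (i, j), the step at which that cell was added to P.
  Insert 6 (step 1): P = [6];  Q = [1]
  Insert 5 (step 2): P = [5] / [6];  Q = [1] / [2]
  Insert 1 (step 3): P = [1] / [5] / [6];  Q = [1] / [2] / [3]
  Insert 4 (step 4): P = [1, 4] / [5] / [6];  Q = [1, 4] / [2] / [3]
  Insert 3 (step 5): P = [1, 3] / [4] / [5] / [6];  Q = [1, 4] / [2] / [3] / [5]
  Insert 2 (step 6): P = [1, 2] / [3] / [4] / [5] / [6];  Q = [1, 4] / [2] / [3] / [5] / [6]
  Insert 7 (step 7): P = [1, 2, 7] / [3] / [4] / [5] / [6];  Q = [1, 4, 7] / [2] / [3] / [5] / [6]
Final shape: (3, 1, 1, 1, 1).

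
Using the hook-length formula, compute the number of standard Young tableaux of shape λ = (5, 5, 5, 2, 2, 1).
# SYT of shape (5, 5, 5, 2, 2, 1) = 48498450

Hook-length formula: f^λ = n! / Π hook(c), product over all cells c of the Young diagram. For λ = (5, 5, 5, 2, 2, 1), n = 20 boxes. Hook lengths by row (left-to-right, top-to-bottom): [10, 8, 5, 4, 3]; [9, 7, 4, 3, 2]; [8, 6, 3, 2, 1]; [4, 2]; [3, 1]; [1]. Product of hooks = 50164531200. So f^λ = 20! / 50164531200 = 2432902008176640000 / 50164531200 = 48498450.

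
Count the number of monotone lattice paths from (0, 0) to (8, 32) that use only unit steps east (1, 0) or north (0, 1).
Number of paths = 76904685

A monotone lattice path from (0, 0) to (8, 32) consists of 8 east steps and 32 north steps in some order, so it is determined by which 8 of the 40 steps are east. The count is C(40, 8) = 76904685.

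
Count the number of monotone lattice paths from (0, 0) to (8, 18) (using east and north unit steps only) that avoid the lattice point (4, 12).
Number of paths = 1180075

Total paths from (0, 0) to (8, 18): C(26, 8) = 1562275. Paths through (4, 12): (paths (0, 0) → (4, 12)) × (paths (4, 12) → (8, 18)) = C(16, 4) · C(10, 4) = 1820 · 210 = 382200. Avoidance count = 1562275 − 382200 = 1180075.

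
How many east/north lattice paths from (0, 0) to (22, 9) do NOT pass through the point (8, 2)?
Number of paths = 14927475

Total paths from (0, 0) to (22, 9): C(31, 22) = 20160075. Paths through (8, 2): (paths (0, 0) → (8, 2)) × (paths (8, 2) → (22, 9)) = C(10, 8) · C(21, 14) = 45 · 116280 = 5232600. Avoidance count = 20160075 − 5232600 = 14927475.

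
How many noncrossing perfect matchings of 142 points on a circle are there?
C_71 = 5175569924646105559418940193995065716350

These noncrossing handshakes are counted by the Catalan number C_n = (1/(n + 1)) · C(2n, n). For n = 71: C_71 = (1/72) · C(142, 71) = 372641034574519600278163693967644731577200/72 = 5175569924646105559418940193995065716350.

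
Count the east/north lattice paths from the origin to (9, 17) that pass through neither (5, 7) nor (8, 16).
Number of paths = 1209296

Inclusion–exclusion. Total paths: C(26, 9) = 3124550. Through P₁: C(12, 5)·C(14, 4) = 792792. Through P₂: C(24, 8)·C(2, 1) = 1470942. Since P₁ is strictly southwest of P₂, a monotone path through both must visit P₁ then P₂; paths through both = C(12, 5)·C(12, 3)·C(2, 1) = 348480. Avoid both = 3124550 − 792792 − 1470942 + 348480 = 1209296.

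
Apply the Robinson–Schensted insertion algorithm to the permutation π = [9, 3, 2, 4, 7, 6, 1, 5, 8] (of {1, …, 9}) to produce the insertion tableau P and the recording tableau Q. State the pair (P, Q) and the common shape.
P = [1, 4, 5, 8] / [2, 6] / [3, 7] / [9];  Q = [1, 4, 5, 9] / [2, 6] / [3, 8] / [7];  common shape = (4, 2, 2, 1)

Row-insert the values π_1, π_2, … into P one at a time, bumping the leftmost entry strictly greater than the inserted value down to the next row. The recording tableau Q records, in position (i, j), the step at which that cell was added to P.
  Insert 9 (step 1): P = [9];  Q = [1]
  Insert 3 (step 2): P = [3] / [9];  Q = [1] / [2]
  Insert 2 (step 3): P = [2] / [3] / [9];  Q = [1] / [2] / [3]
  Insert 4 (step 4): P = [2, 4] / [3] / [9];  Q = [1, 4] / [2] / [3]
  Insert 7 (step 5): P = [2, 4, 7] / [3] / [9];  Q = [1, 4, 5] / [2] / [3]
  Insert 6 (step 6): P = [2, 4, 6] / [3, 7] / [9];  Q = [1, 4, 5] / [2, 6] / [3]
  Insert 1 (step 7): P = [1, 4, 6] / [2, 7] / [3] / [9];  Q = [1, 4, 5] / [2, 6] / [3] / [7]
  Insert 5 (step 8): P = [1, 4, 5] / [2, 6] / [3, 7] / [9];  Q = [1, 4, 5] / [2, 6] / [3, 8] / [7]
  Insert 8 (step 9): P = [1, 4, 5, 8] / [2, 6] / [3, 7] / [9];  Q = [1, 4, 5, 9] / [2, 6] / [3, 8] / [7]
Final shape: (4, 2, 2, 1).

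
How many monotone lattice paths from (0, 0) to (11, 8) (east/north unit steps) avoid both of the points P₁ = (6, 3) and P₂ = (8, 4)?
Number of paths = 45909

Inclusion–exclusion. Total paths: C(19, 11) = 75582. Through P₁: C(9, 6)·C(10, 5) = 21168. Through P₂: C(12, 8)·C(7, 3) = 17325. Since P₁ is strictly southwest of P₂, a monotone path through both must visit P₁ then P₂; paths through both = C(9, 6)·C(3, 2)·C(7, 3) = 8820. Avoid both = 75582 − 21168 − 17325 + 8820 = 45909.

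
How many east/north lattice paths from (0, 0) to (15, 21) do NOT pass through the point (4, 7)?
Number of paths = 4096960560

Total paths from (0, 0) to (15, 21): C(36, 15) = 5567902560. Paths through (4, 7): (paths (0, 0) → (4, 7)) × (paths (4, 7) → (15, 21)) = C(11, 4) · C(25, 11) = 330 · 4457400 = 1470942000. Avoidance count = 5567902560 − 1470942000 = 4096960560.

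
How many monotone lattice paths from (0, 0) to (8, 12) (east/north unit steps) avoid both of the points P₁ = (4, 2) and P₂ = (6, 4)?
Number of paths = 105555

Inclusion–exclusion. Total paths: C(20, 8) = 125970. Through P₁: C(6, 4)·C(14, 4) = 15015. Through P₂: C(10, 6)·C(10, 2) = 9450. Since P₁ is strictly southwest of P₂, a monotone path through both must visit P₁ then P₂; paths through both = C(6, 4)·C(4, 2)·C(10, 2) = 4050. Avoid both = 125970 − 15015 − 9450 + 4050 = 105555.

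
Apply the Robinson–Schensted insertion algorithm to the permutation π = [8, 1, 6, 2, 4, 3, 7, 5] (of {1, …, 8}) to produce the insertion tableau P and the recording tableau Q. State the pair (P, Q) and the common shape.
P = [1, 2, 3, 5] / [4, 7] / [6] / [8];  Q = [1, 3, 5, 7] / [2, 8] / [4] / [6];  common shape = (4, 2, 1, 1)

Row-insert the values π_1, π_2, … into P one at a time, bumping the leftmost entry strictly greater than the inserted value down to the next row. The recording tableau Q records, in position (i, j), the step at which that cell was added to P.
  Insert 8 (step 1): P = [8];  Q = [1]
  Insert 1 (step 2): P = [1] / [8];  Q = [1] / [2]
  Insert 6 (step 3): P = [1, 6] / [8];  Q = [1, 3] / [2]
  Insert 2 (step 4): P = [1, 2] / [6] / [8];  Q = [1, 3] / [2] / [4]
  Insert 4 (step 5): P = [1, 2, 4] / [6] / [8];  Q = [1, 3, 5] / [2] / [4]
  Insert 3 (step 6): P = [1, 2, 3] / [4] / [6] / [8];  Q = [1, 3, 5] / [2] / [4] / [6]
  Insert 7 (step 7): P = [1, 2, 3, 7] / [4] / [6] / [8];  Q = [1, 3, 5, 7] / [2] / [4] / [6]
  Insert 5 (step 8): P = [1, 2, 3, 5] / [4, 7] / [6] / [8];  Q = [1, 3, 5, 7] / [2, 8] / [4] / [6]
Final shape: (4, 2, 1, 1).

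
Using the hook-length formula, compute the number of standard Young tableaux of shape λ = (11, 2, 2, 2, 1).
# SYT of shape (11, 2, 2, 2, 1) = 251328

Hook-length formula: f^λ = n! / Π hook(c), product over all cells c of the Young diagram. For λ = (11, 2, 2, 2, 1), n = 18 boxes. Hook lengths by row (left-to-right, top-to-bottom): [15, 13, 9, 8, 7, 6, 5, 4, 3, 2, 1]; [5, 3]; [4, 2]; [3, 1]; [1]. Product of hooks = 25474176000. So f^λ = 18! / 25474176000 = 6402373705728000 / 25474176000 = 251328.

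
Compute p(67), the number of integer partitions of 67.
p(67) = 2679689

Compute p(n) via the recurrence p(n, m) = p(n, m−1) + p(n−m, m), where p(n, m) counts partitions of n with all parts ≤ m and p(n) = p(n, n). The base cases are p(0, m) = 1 and p(n, 0) = 0 for n > 0. Filling the table yields p(67) = 2679689. (Euler's pentagonal recurrence is an alternative.)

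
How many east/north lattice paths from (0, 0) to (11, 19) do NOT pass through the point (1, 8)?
Number of paths = 51452856

Total paths from (0, 0) to (11, 19): C(30, 11) = 54627300. Paths through (1, 8): (paths (0, 0) → (1, 8)) × (paths (1, 8) → (11, 19)) = C(9, 1) · C(21, 10) = 9 · 352716 = 3174444. Avoidance count = 54627300 − 3174444 = 51452856.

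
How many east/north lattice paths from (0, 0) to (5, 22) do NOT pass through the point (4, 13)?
Number of paths = 56930

Total paths from (0, 0) to (5, 22): C(27, 5) = 80730. Paths through (4, 13): (paths (0, 0) → (4, 13)) × (paths (4, 13) → (5, 22)) = C(17, 4) · C(10, 1) = 2380 · 10 = 23800. Avoidance count = 80730 − 23800 = 56930.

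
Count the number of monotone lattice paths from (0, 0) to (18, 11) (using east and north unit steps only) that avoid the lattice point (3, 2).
Number of paths = 21522250

Total paths from (0, 0) to (18, 11): C(29, 18) = 34597290. Paths through (3, 2): (paths (0, 0) → (3, 2)) × (paths (3, 2) → (18, 11)) = C(5, 3) · C(24, 15) = 10 · 1307504 = 13075040. Avoidance count = 34597290 − 13075040 = 21522250.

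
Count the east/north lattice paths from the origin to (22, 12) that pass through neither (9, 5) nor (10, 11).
Number of paths = 388755874

Inclusion–exclusion. Total paths: C(34, 22) = 548354040. Through P₁: C(14, 9)·C(20, 13) = 155195040. Through P₂: C(21, 10)·C(13, 12) = 4585308. Since P₁ is strictly southwest of P₂, a monotone path through both must visit P₁ then P₂; paths through both = C(14, 9)·C(7, 1)·C(13, 12) = 182182. Avoid both = 548354040 − 155195040 − 4585308 + 182182 = 388755874.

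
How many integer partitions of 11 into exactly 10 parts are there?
p(11, 10 parts) = 1

Partitions of n into exactly k parts ↔ partitions of n − k into at most k parts (subtract 1 from each part). For n = 11, k = 10, the partitions are: 2+1+1+1+1+1+1+1+1+1. Count = 1.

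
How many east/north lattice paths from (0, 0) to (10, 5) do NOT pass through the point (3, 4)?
Number of paths = 2723

Total paths from (0, 0) to (10, 5): C(15, 10) = 3003. Paths through (3, 4): (paths (0, 0) → (3, 4)) × (paths (3, 4) → (10, 5)) = C(7, 3) · C(8, 7) = 35 · 8 = 280. Avoidance count = 3003 − 280 = 2723.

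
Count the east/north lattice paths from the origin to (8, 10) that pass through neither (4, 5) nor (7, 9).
Number of paths = 13822

Inclusion–exclusion. Total paths: C(18, 8) = 43758. Through P₁: C(9, 4)·C(9, 4) = 15876. Through P₂: C(16, 7)·C(2, 1) = 22880. Since P₁ is strictly southwest of P₂, a monotone path through both must visit P₁ then P₂; paths through both = C(9, 4)·C(7, 3)·C(2, 1) = 8820. Avoid both = 43758 − 15876 − 22880 + 8820 = 13822.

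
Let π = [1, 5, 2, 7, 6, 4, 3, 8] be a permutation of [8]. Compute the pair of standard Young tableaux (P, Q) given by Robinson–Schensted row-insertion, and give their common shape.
P = [1, 2, 3, 8] / [4, 6] / [5] / [7];  Q = [1, 2, 4, 8] / [3, 5] / [6] / [7];  common shape = (4, 2, 1, 1)

Row-insert the values π_1, π_2, … into P one at a time, bumping the leftmost entry strictly greater than the inserted value down to the next row. The recording tableau Q records, in position (i, j), the step at which that cell was added to P.
  Insert 1 (step 1): P = [1];  Q = [1]
  Insert 5 (step 2): P = [1, 5];  Q = [1, 2]
  Insert 2 (step 3): P = [1, 2] / [5];  Q = [1, 2] / [3]
  Insert 7 (step 4): P = [1, 2, 7] / [5];  Q = [1, 2, 4] / [3]
  Insert 6 (step 5): P = [1, 2, 6] / [5, 7];  Q = [1, 2, 4] / [3, 5]
  Insert 4 (step 6): P = [1, 2, 4] / [5, 6] / [7];  Q = [1, 2, 4] / [3, 5] / [6]
  Insert 3 (step 7): P = [1, 2, 3] / [4, 6] / [5] / [7];  Q = [1, 2, 4] / [3, 5] / [6] / [7]
  Insert 8 (step 8): P = [1, 2, 3, 8] / [4, 6] / [5] / [7];  Q = [1, 2, 4, 8] / [3, 5] / [6] / [7]
Final shape: (4, 2, 1, 1).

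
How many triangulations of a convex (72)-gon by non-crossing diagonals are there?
C_70 = 1321422108420282270489942177190229544600

These polygon triangulations are counted by the Catalan number C_n = (1/(n + 1)) · C(2n, n). For n = 70: C_70 = (1/71) · C(140, 70) = 93820969697840041204785894580506297666600/71 = 1321422108420282270489942177190229544600.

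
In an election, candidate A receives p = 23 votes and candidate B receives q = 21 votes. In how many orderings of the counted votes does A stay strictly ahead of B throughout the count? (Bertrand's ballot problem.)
Strict-lead orderings = 91482563640

Total orderings of the 44 votes with 23 for A: C(44, 23) = 2012616400080. By the Bertrand ballot formula (Cycle Lemma / reflection principle), the number of orderings in which A is strictly ahead of B throughout is (p − q)/(p + q) · C(p + q, p) = (23 − 21)/(23 + 21) · 2012616400080 = 91482563640.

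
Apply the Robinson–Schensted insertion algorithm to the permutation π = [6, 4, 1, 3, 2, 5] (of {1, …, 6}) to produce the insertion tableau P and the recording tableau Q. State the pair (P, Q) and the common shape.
P = [1, 2, 5] / [3] / [4] / [6];  Q = [1, 4, 6] / [2] / [3] / [5];  common shape = (3, 1, 1, 1)

Row-insert the values π_1, π_2, … into P one at a time, bumping the leftmost entry strictly greater than the inserted value down to the next row. The recording tableau Q records, in position (i, j), the step at which that cell was added to P.
  Insert 6 (step 1): P = [6];  Q = [1]
  Insert 4 (step 2): P = [4] / [6];  Q = [1] / [2]
  Insert 1 (step 3): P = [1] / [4] / [6];  Q = [1] / [2] / [3]
  Insert 3 (step 4): P = [1, 3] / [4] / [6];  Q = [1, 4] / [2] / [3]
  Insert 2 (step 5): P = [1, 2] / [3] / [4] / [6];  Q = [1, 4] / [2] / [3] / [5]
  Insert 5 (step 6): P = [1, 2, 5] / [3] / [4] / [6];  Q = [1, 4, 6] / [2] / [3] / [5]
Final shape: (3, 1, 1, 1).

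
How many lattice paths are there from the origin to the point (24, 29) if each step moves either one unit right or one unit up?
Number of paths = 779255311989700

A monotone lattice path from (0, 0) to (24, 29) consists of 24 east steps and 29 north steps in some order, so it is determined by which 24 of the 53 steps are east. The count is C(53, 24) = 779255311989700.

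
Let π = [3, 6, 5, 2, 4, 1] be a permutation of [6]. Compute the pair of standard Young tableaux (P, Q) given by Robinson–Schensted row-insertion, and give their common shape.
P = [1, 4] / [2, 5] / [3] / [6];  Q = [1, 2] / [3, 5] / [4] / [6];  common shape = (2, 2, 1, 1)

Row-insert the values π_1, π_2, … into P one at a time, bumping the leftmost entry strictly greater than the inserted value down to the next row. The recording tableau Q records, in position (i, j), the step at which that cell was added to P.
  Insert 3 (step 1): P = [3];  Q = [1]
  Insert 6 (step 2): P = [3, 6];  Q = [1, 2]
  Insert 5 (step 3): P = [3, 5] / [6];  Q = [1, 2] / [3]
  Insert 2 (step 4): P = [2, 5] / [3] / [6];  Q = [1, 2] / [3] / [4]
  Insert 4 (step 5): P = [2, 4] / [3, 5] / [6];  Q = [1, 2] / [3, 5] / [4]
  Insert 1 (step 6): P = [1, 4] / [2, 5] / [3] / [6];  Q = [1, 2] / [3, 5] / [4] / [6]
Final shape: (2, 2, 1, 1).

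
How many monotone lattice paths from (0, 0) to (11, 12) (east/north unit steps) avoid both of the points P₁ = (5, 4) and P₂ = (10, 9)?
Number of paths = 731196

Inclusion–exclusion. Total paths: C(23, 11) = 1352078. Through P₁: C(9, 5)·C(14, 6) = 378378. Through P₂: C(19, 10)·C(4, 1) = 369512. Since P₁ is strictly southwest of P₂, a monotone path through both must visit P₁ then P₂; paths through both = C(9, 5)·C(10, 5)·C(4, 1) = 127008. Avoid both = 1352078 − 378378 − 369512 + 127008 = 731196.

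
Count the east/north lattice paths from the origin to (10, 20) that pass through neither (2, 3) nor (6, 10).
Number of paths = 14516557

Inclusion–exclusion. Total paths: C(30, 10) = 30045015. Through P₁: C(5, 2)·C(25, 8) = 10815750. Through P₂: C(16, 6)·C(14, 4) = 8016008. Since P₁ is strictly southwest of P₂, a monotone path through both must visit P₁ then P₂; paths through both = C(5, 2)·C(11, 4)·C(14, 4) = 3303300. Avoid both = 30045015 − 10815750 − 8016008 + 3303300 = 14516557.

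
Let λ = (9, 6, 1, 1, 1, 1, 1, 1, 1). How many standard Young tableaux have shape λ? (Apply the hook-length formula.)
# SYT of shape (9, 6, 1, 1, 1, 1, 1, 1, 1) = 92695680

Hook-length formula: f^λ = n! / Π hook(c), product over all cells c of the Young diagram. For λ = (9, 6, 1, 1, 1, 1, 1, 1, 1), n = 22 boxes. Hook lengths by row (left-to-right, top-to-bottom): [17, 9, 8, 7, 6, 5, 3, 2, 1]; [13, 5, 4, 3, 2, 1]; [7]; [6]; [5]; [4]; [3]; [2]; [1]. Product of hooks = 12125707776000. So f^λ = 22! / 12125707776000 = 1124000727777607680000 / 12125707776000 = 92695680.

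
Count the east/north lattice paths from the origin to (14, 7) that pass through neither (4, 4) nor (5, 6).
Number of paths = 93740

Inclusion–exclusion. Total paths: C(21, 14) = 116280. Through P₁: C(8, 4)·C(13, 10) = 20020. Through P₂: C(11, 5)·C(10, 9) = 4620. Since P₁ is strictly southwest of P₂, a monotone path through both must visit P₁ then P₂; paths through both = C(8, 4)·C(3, 1)·C(10, 9) = 2100. Avoid both = 116280 − 20020 − 4620 + 2100 = 93740.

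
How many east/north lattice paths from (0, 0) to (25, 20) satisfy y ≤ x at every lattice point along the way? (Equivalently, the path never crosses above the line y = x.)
Number of paths = 731508653106

By the reflection principle (André's argument), the number of monotone paths to (25, 20) with n ≤ m that never go above y = x is C(45, 25) − C(45, 26) = 3169870830126 − 2438362177020 = 731508653106.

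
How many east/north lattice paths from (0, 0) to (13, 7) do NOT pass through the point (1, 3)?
Number of paths = 70240

Total paths from (0, 0) to (13, 7): C(20, 13) = 77520. Paths through (1, 3): (paths (0, 0) → (1, 3)) × (paths (1, 3) → (13, 7)) = C(4, 1) · C(16, 12) = 4 · 1820 = 7280. Avoidance count = 77520 − 7280 = 70240.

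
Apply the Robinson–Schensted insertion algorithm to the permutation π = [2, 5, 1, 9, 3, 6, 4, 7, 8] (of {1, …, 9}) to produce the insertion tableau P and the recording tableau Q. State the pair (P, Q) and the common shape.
P = [1, 3, 4, 7, 8] / [2, 5, 6] / [9];  Q = [1, 2, 4, 8, 9] / [3, 5, 6] / [7];  common shape = (5, 3, 1)

Row-insert the values π_1, π_2, … into P one at a time, bumping the leftmost entry strictly greater than the inserted value down to the next row. The recording tableau Q records, in position (i, j), the step at which that cell was added to P.
  Insert 2 (step 1): P = [2];  Q = [1]
  Insert 5 (step 2): P = [2, 5];  Q = [1, 2]
  Insert 1 (step 3): P = [1, 5] / [2];  Q = [1, 2] / [3]
  Insert 9 (step 4): P = [1, 5, 9] / [2];  Q = [1, 2, 4] / [3]
  Insert 3 (step 5): P = [1, 3, 9] / [2, 5];  Q = [1, 2, 4] / [3, 5]
  Insert 6 (step 6): P = [1, 3, 6] / [2, 5, 9];  Q = [1, 2, 4] / [3, 5, 6]
  Insert 4 (step 7): P = [1, 3, 4] / [2, 5, 6] / [9];  Q = [1, 2, 4] / [3, 5, 6] / [7]
  Insert 7 (step 8): P = [1, 3, 4, 7] / [2, 5, 6] / [9];  Q = [1, 2, 4, 8] / [3, 5, 6] / [7]
  Insert 8 (step 9): P = [1, 3, 4, 7, 8] / [2, 5, 6] / [9];  Q = [1, 2, 4, 8, 9] / [3, 5, 6] / [7]
Final shape: (5, 3, 1).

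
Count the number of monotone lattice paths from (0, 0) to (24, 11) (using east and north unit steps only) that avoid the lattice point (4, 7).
Number of paths = 413719320

Total paths from (0, 0) to (24, 11): C(35, 24) = 417225900. Paths through (4, 7): (paths (0, 0) → (4, 7)) × (paths (4, 7) → (24, 11)) = C(11, 4) · C(24, 20) = 330 · 10626 = 3506580. Avoidance count = 417225900 − 3506580 = 413719320.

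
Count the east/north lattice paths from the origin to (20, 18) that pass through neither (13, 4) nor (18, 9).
Number of paths = 33076465635

Inclusion–exclusion. Total paths: C(38, 20) = 33578000610. Through P₁: C(17, 13)·C(21, 7) = 276746400. Through P₂: C(27, 18)·C(11, 2) = 257775375. Since P₁ is strictly southwest of P₂, a monotone path through both must visit P₁ then P₂; paths through both = C(17, 13)·C(10, 5)·C(11, 2) = 32986800. Avoid both = 33578000610 − 276746400 − 257775375 + 32986800 = 33076465635.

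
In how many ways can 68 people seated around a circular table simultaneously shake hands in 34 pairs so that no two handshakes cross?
C_34 = 812944042149730764

These noncrossing handshakes are counted by the Catalan number C_n = (1/(n + 1)) · C(2n, n). For n = 34: C_34 = (1/35) · C(68, 34) = 28453041475240576740/35 = 812944042149730764.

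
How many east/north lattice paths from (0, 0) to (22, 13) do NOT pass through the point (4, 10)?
Number of paths = 1475006470

Total paths from (0, 0) to (22, 13): C(35, 22) = 1476337800. Paths through (4, 10): (paths (0, 0) → (4, 10)) × (paths (4, 10) → (22, 13)) = C(14, 4) · C(21, 18) = 1001 · 1330 = 1331330. Avoidance count = 1476337800 − 1331330 = 1475006470.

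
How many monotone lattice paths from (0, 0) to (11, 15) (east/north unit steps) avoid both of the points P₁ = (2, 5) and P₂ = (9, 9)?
Number of paths = 4618902

Inclusion–exclusion. Total paths: C(26, 11) = 7726160. Through P₁: C(7, 2)·C(19, 9) = 1939938. Through P₂: C(18, 9)·C(8, 2) = 1361360. Since P₁ is strictly southwest of P₂, a monotone path through both must visit P₁ then P₂; paths through both = C(7, 2)·C(11, 7)·C(8, 2) = 194040. Avoid both = 7726160 − 1939938 − 1361360 + 194040 = 4618902.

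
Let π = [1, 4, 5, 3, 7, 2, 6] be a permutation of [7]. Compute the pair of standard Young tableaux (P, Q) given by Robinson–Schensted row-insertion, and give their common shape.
P = [1, 2, 5, 6] / [3, 7] / [4];  Q = [1, 2, 3, 5] / [4, 7] / [6];  common shape = (4, 2, 1)

Row-insert the values π_1, π_2, … into P one at a time, bumping the leftmost entry strictly greater than the inserted value down to the next row. The recording tableau Q records, in position (i, j), the step at which that cell was added to P.
  Insert 1 (step 1): P = [1];  Q = [1]
  Insert 4 (step 2): P = [1, 4];  Q = [1, 2]
  Insert 5 (step 3): P = [1, 4, 5];  Q = [1, 2, 3]
  Insert 3 (step 4): P = [1, 3, 5] / [4];  Q = [1, 2, 3] / [4]
  Insert 7 (step 5): P = [1, 3, 5, 7] / [4];  Q = [1, 2, 3, 5] / [4]
  Insert 2 (step 6): P = [1, 2, 5, 7] / [3] / [4];  Q = [1, 2, 3, 5] / [4] / [6]
  Insert 6 (step 7): P = [1, 2, 5, 6] / [3, 7] / [4];  Q = [1, 2, 3, 5] / [4, 7] / [6]
Final shape: (4, 2, 1).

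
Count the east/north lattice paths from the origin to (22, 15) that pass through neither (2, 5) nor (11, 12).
Number of paths = 8328545413

Inclusion–exclusion. Total paths: C(37, 22) = 9364199760. Through P₁: C(7, 2)·C(30, 20) = 630945315. Through P₂: C(23, 11)·C(14, 11) = 492156392. Since P₁ is strictly southwest of P₂, a monotone path through both must visit P₁ then P₂; paths through both = C(7, 2)·C(16, 9)·C(14, 11) = 87447360. Avoid both = 9364199760 − 630945315 − 492156392 + 87447360 = 8328545413.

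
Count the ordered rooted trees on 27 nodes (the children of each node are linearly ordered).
C_26 = 18367353072152

These ordered rooted trees are counted by the Catalan number C_n = (1/(n + 1)) · C(2n, n). For n = 26: C_26 = (1/27) · C(52, 26) = 495918532948104/27 = 18367353072152.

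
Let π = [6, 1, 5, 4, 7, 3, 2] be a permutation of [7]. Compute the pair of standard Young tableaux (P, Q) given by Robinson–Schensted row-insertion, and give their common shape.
P = [1, 2, 7] / [3] / [4] / [5] / [6];  Q = [1, 3, 5] / [2] / [4] / [6] / [7];  common shape = (3, 1, 1, 1, 1)

Row-insert the values π_1, π_2, … into P one at a time, bumping the leftmost entry strictly greater than the inserted value down to the next row. The recording tableau Q records, in position (i, j), the step at which that cell was added to P.
  Insert 6 (step 1): P = [6];  Q = [1]
  Insert 1 (step 2): P = [1] / [6];  Q = [1] / [2]
  Insert 5 (step 3): P = [1, 5] / [6];  Q = [1, 3] / [2]
  Insert 4 (step 4): P = [1, 4] / [5] / [6];  Q = [1, 3] / [2] / [4]
  Insert 7 (step 5): P = [1, 4, 7] / [5] / [6];  Q = [1, 3, 5] / [2] / [4]
  Insert 3 (step 6): P = [1, 3, 7] / [4] / [5] / [6];  Q = [1, 3, 5] / [2] / [4] / [6]
  Insert 2 (step 7): P = [1, 2, 7] / [3] / [4] / [5] / [6];  Q = [1, 3, 5] / [2] / [4] / [6] / [7]
Final shape: (3, 1, 1, 1, 1).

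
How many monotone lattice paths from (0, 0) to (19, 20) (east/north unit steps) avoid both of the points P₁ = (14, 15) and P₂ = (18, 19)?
Number of paths = 24891419490

Inclusion–exclusion. Total paths: C(39, 19) = 68923264410. Through P₁: C(29, 14)·C(10, 5) = 19544807520. Through P₂: C(37, 18)·C(2, 1) = 35345263800. Since P₁ is strictly southwest of P₂, a monotone path through both must visit P₁ then P₂; paths through both = C(29, 14)·C(8, 4)·C(2, 1) = 10858226400. Avoid both = 68923264410 − 19544807520 − 35345263800 + 10858226400 = 24891419490.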